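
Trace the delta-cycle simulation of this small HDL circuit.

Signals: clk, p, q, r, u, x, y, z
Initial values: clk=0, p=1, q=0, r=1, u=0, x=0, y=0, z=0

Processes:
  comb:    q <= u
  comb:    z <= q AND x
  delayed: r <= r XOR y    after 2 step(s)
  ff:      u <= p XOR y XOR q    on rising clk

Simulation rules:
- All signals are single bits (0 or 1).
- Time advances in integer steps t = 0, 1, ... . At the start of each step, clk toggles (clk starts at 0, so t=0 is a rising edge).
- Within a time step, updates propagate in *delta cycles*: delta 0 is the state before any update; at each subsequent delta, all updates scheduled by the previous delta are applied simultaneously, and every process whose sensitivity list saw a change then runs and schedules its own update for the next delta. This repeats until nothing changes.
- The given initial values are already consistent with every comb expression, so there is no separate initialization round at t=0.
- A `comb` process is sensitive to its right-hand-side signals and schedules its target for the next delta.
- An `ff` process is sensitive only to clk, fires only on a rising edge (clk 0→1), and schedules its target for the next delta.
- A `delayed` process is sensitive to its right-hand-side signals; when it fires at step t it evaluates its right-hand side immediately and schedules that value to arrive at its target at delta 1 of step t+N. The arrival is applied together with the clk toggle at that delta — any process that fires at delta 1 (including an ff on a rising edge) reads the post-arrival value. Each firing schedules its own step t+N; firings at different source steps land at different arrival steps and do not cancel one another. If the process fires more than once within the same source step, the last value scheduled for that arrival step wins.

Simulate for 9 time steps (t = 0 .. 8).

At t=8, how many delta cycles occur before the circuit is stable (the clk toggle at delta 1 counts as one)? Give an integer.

3

t0.Δ0 r=1 q=0 y=0 x=0 u=0 clk=0 z=0 p=1
t0.Δ1 r=1 q=0 y=0 x=0 u=0 clk=1 z=0 p=1
t0.Δ2 r=1 q=0 y=0 x=0 u=1 clk=1 z=0 p=1
t0.Δ3 r=1 q=1 y=0 x=0 u=1 clk=1 z=0 p=1
t1.Δ0 r=1 q=1 y=0 x=0 u=1 clk=1 z=0 p=1
t1.Δ1 r=1 q=1 y=0 x=0 u=1 clk=0 z=0 p=1
t2.Δ0 r=1 q=1 y=0 x=0 u=1 clk=0 z=0 p=1
t2.Δ1 r=1 q=1 y=0 x=0 u=1 clk=1 z=0 p=1
t2.Δ2 r=1 q=1 y=0 x=0 u=0 clk=1 z=0 p=1
t2.Δ3 r=1 q=0 y=0 x=0 u=0 clk=1 z=0 p=1
t3.Δ0 r=1 q=0 y=0 x=0 u=0 clk=1 z=0 p=1
t3.Δ1 r=1 q=0 y=0 x=0 u=0 clk=0 z=0 p=1
t4.Δ0 r=1 q=0 y=0 x=0 u=0 clk=0 z=0 p=1
t4.Δ1 r=1 q=0 y=0 x=0 u=0 clk=1 z=0 p=1
t4.Δ2 r=1 q=0 y=0 x=0 u=1 clk=1 z=0 p=1
t4.Δ3 r=1 q=1 y=0 x=0 u=1 clk=1 z=0 p=1
t5.Δ0 r=1 q=1 y=0 x=0 u=1 clk=1 z=0 p=1
t5.Δ1 r=1 q=1 y=0 x=0 u=1 clk=0 z=0 p=1
t6.Δ0 r=1 q=1 y=0 x=0 u=1 clk=0 z=0 p=1
t6.Δ1 r=1 q=1 y=0 x=0 u=1 clk=1 z=0 p=1
t6.Δ2 r=1 q=1 y=0 x=0 u=0 clk=1 z=0 p=1
t6.Δ3 r=1 q=0 y=0 x=0 u=0 clk=1 z=0 p=1
t7.Δ0 r=1 q=0 y=0 x=0 u=0 clk=1 z=0 p=1
t7.Δ1 r=1 q=0 y=0 x=0 u=0 clk=0 z=0 p=1
t8.Δ0 r=1 q=0 y=0 x=0 u=0 clk=0 z=0 p=1
t8.Δ1 r=1 q=0 y=0 x=0 u=0 clk=1 z=0 p=1
t8.Δ2 r=1 q=0 y=0 x=0 u=1 clk=1 z=0 p=1
t8.Δ3 r=1 q=1 y=0 x=0 u=1 clk=1 z=0 p=1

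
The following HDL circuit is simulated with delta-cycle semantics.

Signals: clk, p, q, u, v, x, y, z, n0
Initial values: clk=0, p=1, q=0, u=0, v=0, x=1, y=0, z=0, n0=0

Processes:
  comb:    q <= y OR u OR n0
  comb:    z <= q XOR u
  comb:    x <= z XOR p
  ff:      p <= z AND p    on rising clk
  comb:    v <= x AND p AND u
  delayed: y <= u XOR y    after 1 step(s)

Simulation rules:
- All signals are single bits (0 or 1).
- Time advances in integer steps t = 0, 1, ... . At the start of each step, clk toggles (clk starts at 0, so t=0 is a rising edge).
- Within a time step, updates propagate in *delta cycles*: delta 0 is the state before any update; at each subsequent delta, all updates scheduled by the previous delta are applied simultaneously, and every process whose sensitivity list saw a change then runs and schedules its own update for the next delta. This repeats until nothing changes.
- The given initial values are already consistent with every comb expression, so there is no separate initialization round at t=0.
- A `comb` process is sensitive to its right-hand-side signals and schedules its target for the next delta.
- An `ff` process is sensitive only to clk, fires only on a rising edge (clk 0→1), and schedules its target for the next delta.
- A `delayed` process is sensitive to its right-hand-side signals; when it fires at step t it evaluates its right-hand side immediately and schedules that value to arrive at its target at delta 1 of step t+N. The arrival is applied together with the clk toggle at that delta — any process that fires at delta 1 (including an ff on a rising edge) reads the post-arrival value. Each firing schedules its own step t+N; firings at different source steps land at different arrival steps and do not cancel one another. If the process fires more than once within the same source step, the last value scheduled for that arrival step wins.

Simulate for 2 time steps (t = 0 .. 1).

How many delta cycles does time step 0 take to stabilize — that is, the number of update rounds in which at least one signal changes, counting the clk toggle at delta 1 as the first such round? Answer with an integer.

3

t=0 Δ0: u=0 v=0 p=1 z=0 y=0 q=0 n0=0 clk=0 x=1
  Δ1: clk:0→1
  Δ2: p:1→0
  Δ3: x:1→0
  (3Δ to stable)
t=1 Δ0: u=0 v=0 p=0 z=0 y=0 q=0 n0=0 clk=1 x=0
  Δ1: clk:1→0
  (1Δ to stable)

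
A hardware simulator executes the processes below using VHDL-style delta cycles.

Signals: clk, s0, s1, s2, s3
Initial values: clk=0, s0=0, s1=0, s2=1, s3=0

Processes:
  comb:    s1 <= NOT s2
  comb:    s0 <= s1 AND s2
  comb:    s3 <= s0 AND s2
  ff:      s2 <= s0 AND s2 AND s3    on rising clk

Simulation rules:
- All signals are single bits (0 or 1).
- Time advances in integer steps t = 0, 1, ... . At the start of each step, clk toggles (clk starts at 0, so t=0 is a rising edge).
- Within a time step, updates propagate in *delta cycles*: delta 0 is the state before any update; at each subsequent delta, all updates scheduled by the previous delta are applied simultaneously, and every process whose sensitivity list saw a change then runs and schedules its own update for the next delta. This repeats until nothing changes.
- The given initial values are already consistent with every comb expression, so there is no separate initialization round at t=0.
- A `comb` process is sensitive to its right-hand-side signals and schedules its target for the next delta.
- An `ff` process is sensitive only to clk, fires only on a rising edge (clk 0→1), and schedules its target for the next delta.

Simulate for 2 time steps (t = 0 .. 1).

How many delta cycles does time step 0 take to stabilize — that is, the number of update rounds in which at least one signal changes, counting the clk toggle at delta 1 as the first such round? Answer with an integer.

3

[bits: clk,s2,s1,s0,s3]
t=0: Δ0=01000 Δ1=11000 Δ2=10000 Δ3=10100 | 3Δ
t=1: Δ0=10100 Δ1=00100 | 1Δ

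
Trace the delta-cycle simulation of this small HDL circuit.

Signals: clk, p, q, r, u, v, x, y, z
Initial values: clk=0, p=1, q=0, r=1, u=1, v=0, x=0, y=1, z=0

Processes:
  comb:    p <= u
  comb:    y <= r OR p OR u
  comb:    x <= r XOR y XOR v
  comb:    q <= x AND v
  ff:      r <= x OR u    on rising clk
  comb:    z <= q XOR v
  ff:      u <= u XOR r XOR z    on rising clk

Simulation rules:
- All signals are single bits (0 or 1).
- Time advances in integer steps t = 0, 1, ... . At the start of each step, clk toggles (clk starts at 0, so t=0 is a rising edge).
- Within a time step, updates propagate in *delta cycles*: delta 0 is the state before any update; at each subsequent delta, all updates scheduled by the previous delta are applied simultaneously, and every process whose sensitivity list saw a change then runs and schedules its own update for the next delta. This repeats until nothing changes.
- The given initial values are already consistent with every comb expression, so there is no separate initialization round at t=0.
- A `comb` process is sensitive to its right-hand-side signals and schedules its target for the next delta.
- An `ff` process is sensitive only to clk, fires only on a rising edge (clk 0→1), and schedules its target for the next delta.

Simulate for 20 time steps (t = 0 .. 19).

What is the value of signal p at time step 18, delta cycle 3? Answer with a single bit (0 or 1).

0

t0.Δ0 q=0 z=0 p=1 v=0 r=1 clk=0 u=1 y=1 x=0
t0.Δ1 q=0 z=0 p=1 v=0 r=1 clk=1 u=1 y=1 x=0
t0.Δ2 q=0 z=0 p=1 v=0 r=1 clk=1 u=0 y=1 x=0
t0.Δ3 q=0 z=0 p=0 v=0 r=1 clk=1 u=0 y=1 x=0
t1.Δ0 q=0 z=0 p=0 v=0 r=1 clk=1 u=0 y=1 x=0
t1.Δ1 q=0 z=0 p=0 v=0 r=1 clk=0 u=0 y=1 x=0
t2.Δ0 q=0 z=0 p=0 v=0 r=1 clk=0 u=0 y=1 x=0
t2.Δ1 q=0 z=0 p=0 v=0 r=1 clk=1 u=0 y=1 x=0
t2.Δ2 q=0 z=0 p=0 v=0 r=0 clk=1 u=1 y=1 x=0
t2.Δ3 q=0 z=0 p=1 v=0 r=0 clk=1 u=1 y=1 x=1
t3.Δ0 q=0 z=0 p=1 v=0 r=0 clk=1 u=1 y=1 x=1
t3.Δ1 q=0 z=0 p=1 v=0 r=0 clk=0 u=1 y=1 x=1
t4.Δ0 q=0 z=0 p=1 v=0 r=0 clk=0 u=1 y=1 x=1
t4.Δ1 q=0 z=0 p=1 v=0 r=0 clk=1 u=1 y=1 x=1
t4.Δ2 q=0 z=0 p=1 v=0 r=1 clk=1 u=1 y=1 x=1
t4.Δ3 q=0 z=0 p=1 v=0 r=1 clk=1 u=1 y=1 x=0
t5.Δ0 q=0 z=0 p=1 v=0 r=1 clk=1 u=1 y=1 x=0
t5.Δ1 q=0 z=0 p=1 v=0 r=1 clk=0 u=1 y=1 x=0
t6.Δ0 q=0 z=0 p=1 v=0 r=1 clk=0 u=1 y=1 x=0
t6.Δ1 q=0 z=0 p=1 v=0 r=1 clk=1 u=1 y=1 x=0
t6.Δ2 q=0 z=0 p=1 v=0 r=1 clk=1 u=0 y=1 x=0
t6.Δ3 q=0 z=0 p=0 v=0 r=1 clk=1 u=0 y=1 x=0
t7.Δ0 q=0 z=0 p=0 v=0 r=1 clk=1 u=0 y=1 x=0
t7.Δ1 q=0 z=0 p=0 v=0 r=1 clk=0 u=0 y=1 x=0
t8.Δ0 q=0 z=0 p=0 v=0 r=1 clk=0 u=0 y=1 x=0
t8.Δ1 q=0 z=0 p=0 v=0 r=1 clk=1 u=0 y=1 x=0
t8.Δ2 q=0 z=0 p=0 v=0 r=0 clk=1 u=1 y=1 x=0
t8.Δ3 q=0 z=0 p=1 v=0 r=0 clk=1 u=1 y=1 x=1
t9.Δ0 q=0 z=0 p=1 v=0 r=0 clk=1 u=1 y=1 x=1
t9.Δ1 q=0 z=0 p=1 v=0 r=0 clk=0 u=1 y=1 x=1
t10.Δ0 q=0 z=0 p=1 v=0 r=0 clk=0 u=1 y=1 x=1
t10.Δ1 q=0 z=0 p=1 v=0 r=0 clk=1 u=1 y=1 x=1
t10.Δ2 q=0 z=0 p=1 v=0 r=1 clk=1 u=1 y=1 x=1
t10.Δ3 q=0 z=0 p=1 v=0 r=1 clk=1 u=1 y=1 x=0
t11.Δ0 q=0 z=0 p=1 v=0 r=1 clk=1 u=1 y=1 x=0
t11.Δ1 q=0 z=0 p=1 v=0 r=1 clk=0 u=1 y=1 x=0
t12.Δ0 q=0 z=0 p=1 v=0 r=1 clk=0 u=1 y=1 x=0
t12.Δ1 q=0 z=0 p=1 v=0 r=1 clk=1 u=1 y=1 x=0
t12.Δ2 q=0 z=0 p=1 v=0 r=1 clk=1 u=0 y=1 x=0
t12.Δ3 q=0 z=0 p=0 v=0 r=1 clk=1 u=0 y=1 x=0
t13.Δ0 q=0 z=0 p=0 v=0 r=1 clk=1 u=0 y=1 x=0
t13.Δ1 q=0 z=0 p=0 v=0 r=1 clk=0 u=0 y=1 x=0
t14.Δ0 q=0 z=0 p=0 v=0 r=1 clk=0 u=0 y=1 x=0
t14.Δ1 q=0 z=0 p=0 v=0 r=1 clk=1 u=0 y=1 x=0
t14.Δ2 q=0 z=0 p=0 v=0 r=0 clk=1 u=1 y=1 x=0
t14.Δ3 q=0 z=0 p=1 v=0 r=0 clk=1 u=1 y=1 x=1
t15.Δ0 q=0 z=0 p=1 v=0 r=0 clk=1 u=1 y=1 x=1
t15.Δ1 q=0 z=0 p=1 v=0 r=0 clk=0 u=1 y=1 x=1
t16.Δ0 q=0 z=0 p=1 v=0 r=0 clk=0 u=1 y=1 x=1
t16.Δ1 q=0 z=0 p=1 v=0 r=0 clk=1 u=1 y=1 x=1
t16.Δ2 q=0 z=0 p=1 v=0 r=1 clk=1 u=1 y=1 x=1
t16.Δ3 q=0 z=0 p=1 v=0 r=1 clk=1 u=1 y=1 x=0
t17.Δ0 q=0 z=0 p=1 v=0 r=1 clk=1 u=1 y=1 x=0
t17.Δ1 q=0 z=0 p=1 v=0 r=1 clk=0 u=1 y=1 x=0
t18.Δ0 q=0 z=0 p=1 v=0 r=1 clk=0 u=1 y=1 x=0
t18.Δ1 q=0 z=0 p=1 v=0 r=1 clk=1 u=1 y=1 x=0
t18.Δ2 q=0 z=0 p=1 v=0 r=1 clk=1 u=0 y=1 x=0
t18.Δ3 q=0 z=0 p=0 v=0 r=1 clk=1 u=0 y=1 x=0
t19.Δ0 q=0 z=0 p=0 v=0 r=1 clk=1 u=0 y=1 x=0
t19.Δ1 q=0 z=0 p=0 v=0 r=1 clk=0 u=0 y=1 x=0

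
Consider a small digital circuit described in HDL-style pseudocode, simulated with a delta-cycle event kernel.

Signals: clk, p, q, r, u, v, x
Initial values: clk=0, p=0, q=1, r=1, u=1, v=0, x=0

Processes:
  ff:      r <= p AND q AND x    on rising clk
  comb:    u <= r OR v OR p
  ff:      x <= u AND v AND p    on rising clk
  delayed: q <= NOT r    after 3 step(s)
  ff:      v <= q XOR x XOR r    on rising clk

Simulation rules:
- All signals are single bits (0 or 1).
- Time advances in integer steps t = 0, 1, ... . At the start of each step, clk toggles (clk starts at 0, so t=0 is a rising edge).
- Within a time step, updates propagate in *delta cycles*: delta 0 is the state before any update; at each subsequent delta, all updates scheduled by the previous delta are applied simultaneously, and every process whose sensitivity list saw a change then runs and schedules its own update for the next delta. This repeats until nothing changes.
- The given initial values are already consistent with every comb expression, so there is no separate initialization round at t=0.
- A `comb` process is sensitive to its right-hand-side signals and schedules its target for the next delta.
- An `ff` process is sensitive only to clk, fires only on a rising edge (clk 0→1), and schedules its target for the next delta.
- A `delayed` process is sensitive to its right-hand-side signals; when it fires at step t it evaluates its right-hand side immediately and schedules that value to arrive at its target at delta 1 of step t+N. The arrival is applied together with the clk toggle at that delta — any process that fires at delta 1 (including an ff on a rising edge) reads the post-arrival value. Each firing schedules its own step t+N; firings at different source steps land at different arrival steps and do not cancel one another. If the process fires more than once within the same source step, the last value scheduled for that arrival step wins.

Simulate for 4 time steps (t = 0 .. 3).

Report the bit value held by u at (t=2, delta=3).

t0.Δ0 v=0 r=1 p=0 u=1 x=0 clk=0 q=1
t0.Δ1 v=0 r=1 p=0 u=1 x=0 clk=1 q=1
t0.Δ2 v=0 r=0 p=0 u=1 x=0 clk=1 q=1
t0.Δ3 v=0 r=0 p=0 u=0 x=0 clk=1 q=1
t1.Δ0 v=0 r=0 p=0 u=0 x=0 clk=1 q=1
t1.Δ1 v=0 r=0 p=0 u=0 x=0 clk=0 q=1
t2.Δ0 v=0 r=0 p=0 u=0 x=0 clk=0 q=1
t2.Δ1 v=0 r=0 p=0 u=0 x=0 clk=1 q=1
t2.Δ2 v=1 r=0 p=0 u=0 x=0 clk=1 q=1
t2.Δ3 v=1 r=0 p=0 u=1 x=0 clk=1 q=1
t3.Δ0 v=1 r=0 p=0 u=1 x=0 clk=1 q=1
t3.Δ1 v=1 r=0 p=0 u=1 x=0 clk=0 q=1

1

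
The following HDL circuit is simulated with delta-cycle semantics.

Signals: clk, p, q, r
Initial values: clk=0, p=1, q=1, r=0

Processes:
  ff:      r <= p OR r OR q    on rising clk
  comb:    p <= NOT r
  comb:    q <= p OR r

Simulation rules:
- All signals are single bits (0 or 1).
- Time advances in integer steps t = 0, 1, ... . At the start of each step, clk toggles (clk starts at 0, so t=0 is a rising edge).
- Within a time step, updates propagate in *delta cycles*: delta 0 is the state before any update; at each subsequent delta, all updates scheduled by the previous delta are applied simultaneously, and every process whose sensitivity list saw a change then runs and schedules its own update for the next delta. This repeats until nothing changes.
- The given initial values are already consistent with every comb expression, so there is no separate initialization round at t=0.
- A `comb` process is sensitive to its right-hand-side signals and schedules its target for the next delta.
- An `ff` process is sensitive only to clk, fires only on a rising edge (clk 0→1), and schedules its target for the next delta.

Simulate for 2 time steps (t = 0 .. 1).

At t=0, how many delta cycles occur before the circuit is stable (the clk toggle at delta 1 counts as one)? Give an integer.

3

[bits: q,p,r,clk]
t=0: Δ0=1100 Δ1=1101 Δ2=1111 Δ3=1011 | 3Δ
t=1: Δ0=1011 Δ1=1010 | 1Δ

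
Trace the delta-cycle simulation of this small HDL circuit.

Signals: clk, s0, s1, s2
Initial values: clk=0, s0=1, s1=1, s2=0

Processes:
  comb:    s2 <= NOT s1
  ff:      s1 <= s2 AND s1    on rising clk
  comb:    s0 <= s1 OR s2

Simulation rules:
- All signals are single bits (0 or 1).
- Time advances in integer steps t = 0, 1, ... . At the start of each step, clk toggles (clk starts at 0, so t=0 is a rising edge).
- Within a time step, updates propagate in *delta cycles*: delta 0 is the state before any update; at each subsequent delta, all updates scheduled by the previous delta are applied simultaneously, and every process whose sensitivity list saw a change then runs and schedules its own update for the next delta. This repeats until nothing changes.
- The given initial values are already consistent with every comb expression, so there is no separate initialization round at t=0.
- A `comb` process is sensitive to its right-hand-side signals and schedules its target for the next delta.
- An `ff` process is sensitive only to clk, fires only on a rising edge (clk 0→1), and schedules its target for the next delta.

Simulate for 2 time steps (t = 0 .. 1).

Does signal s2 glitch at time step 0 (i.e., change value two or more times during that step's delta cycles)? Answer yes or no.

t0.Δ0 s1=1 clk=0 s0=1 s2=0
t0.Δ1 s1=1 clk=1 s0=1 s2=0
t0.Δ2 s1=0 clk=1 s0=1 s2=0
t0.Δ3 s1=0 clk=1 s0=0 s2=1
t0.Δ4 s1=0 clk=1 s0=1 s2=1
t1.Δ0 s1=0 clk=1 s0=1 s2=1
t1.Δ1 s1=0 clk=0 s0=1 s2=1

no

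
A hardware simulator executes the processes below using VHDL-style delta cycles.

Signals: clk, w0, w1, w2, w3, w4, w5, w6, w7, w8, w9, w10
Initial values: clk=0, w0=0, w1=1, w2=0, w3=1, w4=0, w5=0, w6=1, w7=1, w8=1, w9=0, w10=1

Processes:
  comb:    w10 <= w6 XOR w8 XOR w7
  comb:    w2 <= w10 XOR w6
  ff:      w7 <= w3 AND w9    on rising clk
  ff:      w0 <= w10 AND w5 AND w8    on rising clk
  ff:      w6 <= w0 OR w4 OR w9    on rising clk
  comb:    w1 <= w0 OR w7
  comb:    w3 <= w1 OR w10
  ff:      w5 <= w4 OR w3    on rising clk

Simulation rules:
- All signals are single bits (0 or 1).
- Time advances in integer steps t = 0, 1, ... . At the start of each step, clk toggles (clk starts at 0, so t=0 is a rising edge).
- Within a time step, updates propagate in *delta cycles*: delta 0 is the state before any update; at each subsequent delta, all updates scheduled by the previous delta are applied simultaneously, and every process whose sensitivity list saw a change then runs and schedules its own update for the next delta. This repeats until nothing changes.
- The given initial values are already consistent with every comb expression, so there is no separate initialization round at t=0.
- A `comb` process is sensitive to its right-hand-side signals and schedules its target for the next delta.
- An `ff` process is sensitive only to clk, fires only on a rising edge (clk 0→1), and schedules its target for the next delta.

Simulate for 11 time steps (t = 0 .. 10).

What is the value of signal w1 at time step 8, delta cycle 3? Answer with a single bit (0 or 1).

0

t0.Δ0 w8=1 w3=1 w6=1 w2=0 w1=1 w9=0 w5=0 w0=0 clk=0 w10=1 w7=1 w4=0
t0.Δ1 w8=1 w3=1 w6=1 w2=0 w1=1 w9=0 w5=0 w0=0 clk=1 w10=1 w7=1 w4=0
t0.Δ2 w8=1 w3=1 w6=0 w2=0 w1=1 w9=0 w5=1 w0=0 clk=1 w10=1 w7=0 w4=0
t0.Δ3 w8=1 w3=1 w6=0 w2=1 w1=0 w9=0 w5=1 w0=0 clk=1 w10=1 w7=0 w4=0
t1.Δ0 w8=1 w3=1 w6=0 w2=1 w1=0 w9=0 w5=1 w0=0 clk=1 w10=1 w7=0 w4=0
t1.Δ1 w8=1 w3=1 w6=0 w2=1 w1=0 w9=0 w5=1 w0=0 clk=0 w10=1 w7=0 w4=0
t2.Δ0 w8=1 w3=1 w6=0 w2=1 w1=0 w9=0 w5=1 w0=0 clk=0 w10=1 w7=0 w4=0
t2.Δ1 w8=1 w3=1 w6=0 w2=1 w1=0 w9=0 w5=1 w0=0 clk=1 w10=1 w7=0 w4=0
t2.Δ2 w8=1 w3=1 w6=0 w2=1 w1=0 w9=0 w5=1 w0=1 clk=1 w10=1 w7=0 w4=0
t2.Δ3 w8=1 w3=1 w6=0 w2=1 w1=1 w9=0 w5=1 w0=1 clk=1 w10=1 w7=0 w4=0
t3.Δ0 w8=1 w3=1 w6=0 w2=1 w1=1 w9=0 w5=1 w0=1 clk=1 w10=1 w7=0 w4=0
t3.Δ1 w8=1 w3=1 w6=0 w2=1 w1=1 w9=0 w5=1 w0=1 clk=0 w10=1 w7=0 w4=0
t4.Δ0 w8=1 w3=1 w6=0 w2=1 w1=1 w9=0 w5=1 w0=1 clk=0 w10=1 w7=0 w4=0
t4.Δ1 w8=1 w3=1 w6=0 w2=1 w1=1 w9=0 w5=1 w0=1 clk=1 w10=1 w7=0 w4=0
t4.Δ2 w8=1 w3=1 w6=1 w2=1 w1=1 w9=0 w5=1 w0=1 clk=1 w10=1 w7=0 w4=0
t4.Δ3 w8=1 w3=1 w6=1 w2=0 w1=1 w9=0 w5=1 w0=1 clk=1 w10=0 w7=0 w4=0
t4.Δ4 w8=1 w3=1 w6=1 w2=1 w1=1 w9=0 w5=1 w0=1 clk=1 w10=0 w7=0 w4=0
t5.Δ0 w8=1 w3=1 w6=1 w2=1 w1=1 w9=0 w5=1 w0=1 clk=1 w10=0 w7=0 w4=0
t5.Δ1 w8=1 w3=1 w6=1 w2=1 w1=1 w9=0 w5=1 w0=1 clk=0 w10=0 w7=0 w4=0
t6.Δ0 w8=1 w3=1 w6=1 w2=1 w1=1 w9=0 w5=1 w0=1 clk=0 w10=0 w7=0 w4=0
t6.Δ1 w8=1 w3=1 w6=1 w2=1 w1=1 w9=0 w5=1 w0=1 clk=1 w10=0 w7=0 w4=0
t6.Δ2 w8=1 w3=1 w6=1 w2=1 w1=1 w9=0 w5=1 w0=0 clk=1 w10=0 w7=0 w4=0
t6.Δ3 w8=1 w3=1 w6=1 w2=1 w1=0 w9=0 w5=1 w0=0 clk=1 w10=0 w7=0 w4=0
t6.Δ4 w8=1 w3=0 w6=1 w2=1 w1=0 w9=0 w5=1 w0=0 clk=1 w10=0 w7=0 w4=0
t7.Δ0 w8=1 w3=0 w6=1 w2=1 w1=0 w9=0 w5=1 w0=0 clk=1 w10=0 w7=0 w4=0
t7.Δ1 w8=1 w3=0 w6=1 w2=1 w1=0 w9=0 w5=1 w0=0 clk=0 w10=0 w7=0 w4=0
t8.Δ0 w8=1 w3=0 w6=1 w2=1 w1=0 w9=0 w5=1 w0=0 clk=0 w10=0 w7=0 w4=0
t8.Δ1 w8=1 w3=0 w6=1 w2=1 w1=0 w9=0 w5=1 w0=0 clk=1 w10=0 w7=0 w4=0
t8.Δ2 w8=1 w3=0 w6=0 w2=1 w1=0 w9=0 w5=0 w0=0 clk=1 w10=0 w7=0 w4=0
t8.Δ3 w8=1 w3=0 w6=0 w2=0 w1=0 w9=0 w5=0 w0=0 clk=1 w10=1 w7=0 w4=0
t8.Δ4 w8=1 w3=1 w6=0 w2=1 w1=0 w9=0 w5=0 w0=0 clk=1 w10=1 w7=0 w4=0
t9.Δ0 w8=1 w3=1 w6=0 w2=1 w1=0 w9=0 w5=0 w0=0 clk=1 w10=1 w7=0 w4=0
t9.Δ1 w8=1 w3=1 w6=0 w2=1 w1=0 w9=0 w5=0 w0=0 clk=0 w10=1 w7=0 w4=0
t10.Δ0 w8=1 w3=1 w6=0 w2=1 w1=0 w9=0 w5=0 w0=0 clk=0 w10=1 w7=0 w4=0
t10.Δ1 w8=1 w3=1 w6=0 w2=1 w1=0 w9=0 w5=0 w0=0 clk=1 w10=1 w7=0 w4=0
t10.Δ2 w8=1 w3=1 w6=0 w2=1 w1=0 w9=0 w5=1 w0=0 clk=1 w10=1 w7=0 w4=0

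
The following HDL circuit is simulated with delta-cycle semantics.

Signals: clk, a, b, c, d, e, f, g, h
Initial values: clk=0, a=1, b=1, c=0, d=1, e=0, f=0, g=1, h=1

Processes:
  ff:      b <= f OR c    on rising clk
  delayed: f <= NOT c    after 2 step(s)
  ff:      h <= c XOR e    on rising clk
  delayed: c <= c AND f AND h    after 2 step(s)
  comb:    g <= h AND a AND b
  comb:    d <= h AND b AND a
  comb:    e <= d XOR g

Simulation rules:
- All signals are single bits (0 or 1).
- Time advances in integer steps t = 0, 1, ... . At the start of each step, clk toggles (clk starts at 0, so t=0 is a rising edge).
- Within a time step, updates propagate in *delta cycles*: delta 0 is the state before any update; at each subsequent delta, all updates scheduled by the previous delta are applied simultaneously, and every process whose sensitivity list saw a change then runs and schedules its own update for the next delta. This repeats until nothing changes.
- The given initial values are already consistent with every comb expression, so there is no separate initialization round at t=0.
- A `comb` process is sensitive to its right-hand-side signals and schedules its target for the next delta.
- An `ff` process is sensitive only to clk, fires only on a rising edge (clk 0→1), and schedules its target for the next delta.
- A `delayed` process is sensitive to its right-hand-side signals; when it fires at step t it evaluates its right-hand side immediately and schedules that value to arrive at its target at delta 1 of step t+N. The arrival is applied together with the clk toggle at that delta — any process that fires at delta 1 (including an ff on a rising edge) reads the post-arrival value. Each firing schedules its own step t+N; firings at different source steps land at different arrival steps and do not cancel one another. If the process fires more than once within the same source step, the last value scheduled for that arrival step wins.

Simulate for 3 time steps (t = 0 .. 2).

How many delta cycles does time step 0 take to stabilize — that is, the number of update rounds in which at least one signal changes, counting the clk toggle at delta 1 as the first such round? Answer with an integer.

3

t=0 Δ0: a=1 d=1 clk=0 g=1 b=1 e=0 c=0 f=0 h=1
  Δ1: clk:0→1
  Δ2: b:1→0, h:1→0
  Δ3: d:1→0, g:1→0
  (3Δ to stable)
t=1 Δ0: a=1 d=0 clk=1 g=0 b=0 e=0 c=0 f=0 h=0
  Δ1: clk:1→0
  (1Δ to stable)
t=2 Δ0: a=1 d=0 clk=0 g=0 b=0 e=0 c=0 f=0 h=0
  Δ1: clk:0→1
  (1Δ to stable)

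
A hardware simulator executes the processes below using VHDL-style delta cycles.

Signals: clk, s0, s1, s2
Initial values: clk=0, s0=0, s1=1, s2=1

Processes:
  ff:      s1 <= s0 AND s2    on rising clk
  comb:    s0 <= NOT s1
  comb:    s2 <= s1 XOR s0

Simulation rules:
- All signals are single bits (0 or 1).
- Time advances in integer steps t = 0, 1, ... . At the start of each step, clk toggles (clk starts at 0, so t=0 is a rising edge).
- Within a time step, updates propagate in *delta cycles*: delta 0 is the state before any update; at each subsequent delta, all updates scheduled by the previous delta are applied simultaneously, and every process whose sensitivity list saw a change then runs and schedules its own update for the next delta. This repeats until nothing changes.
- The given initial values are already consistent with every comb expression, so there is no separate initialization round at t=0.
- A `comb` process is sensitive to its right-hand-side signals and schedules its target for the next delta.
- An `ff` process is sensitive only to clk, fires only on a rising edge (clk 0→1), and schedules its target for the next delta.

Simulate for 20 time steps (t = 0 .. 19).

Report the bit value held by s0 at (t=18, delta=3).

t0.Δ0 s2=1 s0=0 s1=1 clk=0
t0.Δ1 s2=1 s0=0 s1=1 clk=1
t0.Δ2 s2=1 s0=0 s1=0 clk=1
t0.Δ3 s2=0 s0=1 s1=0 clk=1
t0.Δ4 s2=1 s0=1 s1=0 clk=1
t1.Δ0 s2=1 s0=1 s1=0 clk=1
t1.Δ1 s2=1 s0=1 s1=0 clk=0
t2.Δ0 s2=1 s0=1 s1=0 clk=0
t2.Δ1 s2=1 s0=1 s1=0 clk=1
t2.Δ2 s2=1 s0=1 s1=1 clk=1
t2.Δ3 s2=0 s0=0 s1=1 clk=1
t2.Δ4 s2=1 s0=0 s1=1 clk=1
t3.Δ0 s2=1 s0=0 s1=1 clk=1
t3.Δ1 s2=1 s0=0 s1=1 clk=0
t4.Δ0 s2=1 s0=0 s1=1 clk=0
t4.Δ1 s2=1 s0=0 s1=1 clk=1
t4.Δ2 s2=1 s0=0 s1=0 clk=1
t4.Δ3 s2=0 s0=1 s1=0 clk=1
t4.Δ4 s2=1 s0=1 s1=0 clk=1
t5.Δ0 s2=1 s0=1 s1=0 clk=1
t5.Δ1 s2=1 s0=1 s1=0 clk=0
t6.Δ0 s2=1 s0=1 s1=0 clk=0
t6.Δ1 s2=1 s0=1 s1=0 clk=1
t6.Δ2 s2=1 s0=1 s1=1 clk=1
t6.Δ3 s2=0 s0=0 s1=1 clk=1
t6.Δ4 s2=1 s0=0 s1=1 clk=1
t7.Δ0 s2=1 s0=0 s1=1 clk=1
t7.Δ1 s2=1 s0=0 s1=1 clk=0
t8.Δ0 s2=1 s0=0 s1=1 clk=0
t8.Δ1 s2=1 s0=0 s1=1 clk=1
t8.Δ2 s2=1 s0=0 s1=0 clk=1
t8.Δ3 s2=0 s0=1 s1=0 clk=1
t8.Δ4 s2=1 s0=1 s1=0 clk=1
t9.Δ0 s2=1 s0=1 s1=0 clk=1
t9.Δ1 s2=1 s0=1 s1=0 clk=0
t10.Δ0 s2=1 s0=1 s1=0 clk=0
t10.Δ1 s2=1 s0=1 s1=0 clk=1
t10.Δ2 s2=1 s0=1 s1=1 clk=1
t10.Δ3 s2=0 s0=0 s1=1 clk=1
t10.Δ4 s2=1 s0=0 s1=1 clk=1
t11.Δ0 s2=1 s0=0 s1=1 clk=1
t11.Δ1 s2=1 s0=0 s1=1 clk=0
t12.Δ0 s2=1 s0=0 s1=1 clk=0
t12.Δ1 s2=1 s0=0 s1=1 clk=1
t12.Δ2 s2=1 s0=0 s1=0 clk=1
t12.Δ3 s2=0 s0=1 s1=0 clk=1
t12.Δ4 s2=1 s0=1 s1=0 clk=1
t13.Δ0 s2=1 s0=1 s1=0 clk=1
t13.Δ1 s2=1 s0=1 s1=0 clk=0
t14.Δ0 s2=1 s0=1 s1=0 clk=0
t14.Δ1 s2=1 s0=1 s1=0 clk=1
t14.Δ2 s2=1 s0=1 s1=1 clk=1
t14.Δ3 s2=0 s0=0 s1=1 clk=1
t14.Δ4 s2=1 s0=0 s1=1 clk=1
t15.Δ0 s2=1 s0=0 s1=1 clk=1
t15.Δ1 s2=1 s0=0 s1=1 clk=0
t16.Δ0 s2=1 s0=0 s1=1 clk=0
t16.Δ1 s2=1 s0=0 s1=1 clk=1
t16.Δ2 s2=1 s0=0 s1=0 clk=1
t16.Δ3 s2=0 s0=1 s1=0 clk=1
t16.Δ4 s2=1 s0=1 s1=0 clk=1
t17.Δ0 s2=1 s0=1 s1=0 clk=1
t17.Δ1 s2=1 s0=1 s1=0 clk=0
t18.Δ0 s2=1 s0=1 s1=0 clk=0
t18.Δ1 s2=1 s0=1 s1=0 clk=1
t18.Δ2 s2=1 s0=1 s1=1 clk=1
t18.Δ3 s2=0 s0=0 s1=1 clk=1
t18.Δ4 s2=1 s0=0 s1=1 clk=1
t19.Δ0 s2=1 s0=0 s1=1 clk=1
t19.Δ1 s2=1 s0=0 s1=1 clk=0

0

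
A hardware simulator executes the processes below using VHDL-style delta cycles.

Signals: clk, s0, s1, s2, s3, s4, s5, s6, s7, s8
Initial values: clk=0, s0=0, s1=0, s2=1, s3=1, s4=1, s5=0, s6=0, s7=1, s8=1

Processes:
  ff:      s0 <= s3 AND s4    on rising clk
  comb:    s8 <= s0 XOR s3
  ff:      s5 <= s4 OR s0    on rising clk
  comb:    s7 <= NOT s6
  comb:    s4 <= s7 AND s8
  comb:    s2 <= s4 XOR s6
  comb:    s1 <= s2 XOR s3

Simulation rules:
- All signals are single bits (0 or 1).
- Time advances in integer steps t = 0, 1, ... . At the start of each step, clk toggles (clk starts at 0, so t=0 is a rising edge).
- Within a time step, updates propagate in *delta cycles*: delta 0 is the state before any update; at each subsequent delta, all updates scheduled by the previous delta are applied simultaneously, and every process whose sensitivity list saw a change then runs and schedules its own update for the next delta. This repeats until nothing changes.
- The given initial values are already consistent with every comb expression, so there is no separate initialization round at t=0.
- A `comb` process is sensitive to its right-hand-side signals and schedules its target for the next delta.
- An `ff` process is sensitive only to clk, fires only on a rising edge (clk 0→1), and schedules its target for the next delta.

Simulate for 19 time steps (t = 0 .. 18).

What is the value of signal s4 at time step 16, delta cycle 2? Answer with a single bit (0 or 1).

1

t=0 Δ0: s8=1 s6=0 s0=0 s1=0 clk=0 s7=1 s5=0 s2=1 s4=1 s3=1
  Δ1: clk:0→1
  Δ2: s0:0→1, s5:0→1
  Δ3: s8:1→0
  Δ4: s4:1→0
  Δ5: s2:1→0
  Δ6: s1:0→1
  (6Δ to stable)
t=1 Δ0: s8=0 s6=0 s0=1 s1=1 clk=1 s7=1 s5=1 s2=0 s4=0 s3=1
  Δ1: clk:1→0
  (1Δ to stable)
t=2 Δ0: s8=0 s6=0 s0=1 s1=1 clk=0 s7=1 s5=1 s2=0 s4=0 s3=1
  Δ1: clk:0→1
  Δ2: s0:1→0
  Δ3: s8:0→1
  Δ4: s4:0→1
  Δ5: s2:0→1
  Δ6: s1:1→0
  (6Δ to stable)
t=3 Δ0: s8=1 s6=0 s0=0 s1=0 clk=1 s7=1 s5=1 s2=1 s4=1 s3=1
  Δ1: clk:1→0
  (1Δ to stable)
t=4 Δ0: s8=1 s6=0 s0=0 s1=0 clk=0 s7=1 s5=1 s2=1 s4=1 s3=1
  Δ1: clk:0→1
  Δ2: s0:0→1
  Δ3: s8:1→0
  Δ4: s4:1→0
  Δ5: s2:1→0
  Δ6: s1:0→1
  (6Δ to stable)
t=5 Δ0: s8=0 s6=0 s0=1 s1=1 clk=1 s7=1 s5=1 s2=0 s4=0 s3=1
  Δ1: clk:1→0
  (1Δ to stable)
t=6 Δ0: s8=0 s6=0 s0=1 s1=1 clk=0 s7=1 s5=1 s2=0 s4=0 s3=1
  Δ1: clk:0→1
  Δ2: s0:1→0
  Δ3: s8:0→1
  Δ4: s4:0→1
  Δ5: s2:0→1
  Δ6: s1:1→0
  (6Δ to stable)
t=7 Δ0: s8=1 s6=0 s0=0 s1=0 clk=1 s7=1 s5=1 s2=1 s4=1 s3=1
  Δ1: clk:1→0
  (1Δ to stable)
t=8 Δ0: s8=1 s6=0 s0=0 s1=0 clk=0 s7=1 s5=1 s2=1 s4=1 s3=1
  Δ1: clk:0→1
  Δ2: s0:0→1
  Δ3: s8:1→0
  Δ4: s4:1→0
  Δ5: s2:1→0
  Δ6: s1:0→1
  (6Δ to stable)
t=9 Δ0: s8=0 s6=0 s0=1 s1=1 clk=1 s7=1 s5=1 s2=0 s4=0 s3=1
  Δ1: clk:1→0
  (1Δ to stable)
t=10 Δ0: s8=0 s6=0 s0=1 s1=1 clk=0 s7=1 s5=1 s2=0 s4=0 s3=1
  Δ1: clk:0→1
  Δ2: s0:1→0
  Δ3: s8:0→1
  Δ4: s4:0→1
  Δ5: s2:0→1
  Δ6: s1:1→0
  (6Δ to stable)
t=11 Δ0: s8=1 s6=0 s0=0 s1=0 clk=1 s7=1 s5=1 s2=1 s4=1 s3=1
  Δ1: clk:1→0
  (1Δ to stable)
t=12 Δ0: s8=1 s6=0 s0=0 s1=0 clk=0 s7=1 s5=1 s2=1 s4=1 s3=1
  Δ1: clk:0→1
  Δ2: s0:0→1
  Δ3: s8:1→0
  Δ4: s4:1→0
  Δ5: s2:1→0
  Δ6: s1:0→1
  (6Δ to stable)
t=13 Δ0: s8=0 s6=0 s0=1 s1=1 clk=1 s7=1 s5=1 s2=0 s4=0 s3=1
  Δ1: clk:1→0
  (1Δ to stable)
t=14 Δ0: s8=0 s6=0 s0=1 s1=1 clk=0 s7=1 s5=1 s2=0 s4=0 s3=1
  Δ1: clk:0→1
  Δ2: s0:1→0
  Δ3: s8:0→1
  Δ4: s4:0→1
  Δ5: s2:0→1
  Δ6: s1:1→0
  (6Δ to stable)
t=15 Δ0: s8=1 s6=0 s0=0 s1=0 clk=1 s7=1 s5=1 s2=1 s4=1 s3=1
  Δ1: clk:1→0
  (1Δ to stable)
t=16 Δ0: s8=1 s6=0 s0=0 s1=0 clk=0 s7=1 s5=1 s2=1 s4=1 s3=1
  Δ1: clk:0→1
  Δ2: s0:0→1
  Δ3: s8:1→0
  Δ4: s4:1→0
  Δ5: s2:1→0
  Δ6: s1:0→1
  (6Δ to stable)
t=17 Δ0: s8=0 s6=0 s0=1 s1=1 clk=1 s7=1 s5=1 s2=0 s4=0 s3=1
  Δ1: clk:1→0
  (1Δ to stable)
t=18 Δ0: s8=0 s6=0 s0=1 s1=1 clk=0 s7=1 s5=1 s2=0 s4=0 s3=1
  Δ1: clk:0→1
  Δ2: s0:1→0
  Δ3: s8:0→1
  Δ4: s4:0→1
  Δ5: s2:0→1
  Δ6: s1:1→0
  (6Δ to stable)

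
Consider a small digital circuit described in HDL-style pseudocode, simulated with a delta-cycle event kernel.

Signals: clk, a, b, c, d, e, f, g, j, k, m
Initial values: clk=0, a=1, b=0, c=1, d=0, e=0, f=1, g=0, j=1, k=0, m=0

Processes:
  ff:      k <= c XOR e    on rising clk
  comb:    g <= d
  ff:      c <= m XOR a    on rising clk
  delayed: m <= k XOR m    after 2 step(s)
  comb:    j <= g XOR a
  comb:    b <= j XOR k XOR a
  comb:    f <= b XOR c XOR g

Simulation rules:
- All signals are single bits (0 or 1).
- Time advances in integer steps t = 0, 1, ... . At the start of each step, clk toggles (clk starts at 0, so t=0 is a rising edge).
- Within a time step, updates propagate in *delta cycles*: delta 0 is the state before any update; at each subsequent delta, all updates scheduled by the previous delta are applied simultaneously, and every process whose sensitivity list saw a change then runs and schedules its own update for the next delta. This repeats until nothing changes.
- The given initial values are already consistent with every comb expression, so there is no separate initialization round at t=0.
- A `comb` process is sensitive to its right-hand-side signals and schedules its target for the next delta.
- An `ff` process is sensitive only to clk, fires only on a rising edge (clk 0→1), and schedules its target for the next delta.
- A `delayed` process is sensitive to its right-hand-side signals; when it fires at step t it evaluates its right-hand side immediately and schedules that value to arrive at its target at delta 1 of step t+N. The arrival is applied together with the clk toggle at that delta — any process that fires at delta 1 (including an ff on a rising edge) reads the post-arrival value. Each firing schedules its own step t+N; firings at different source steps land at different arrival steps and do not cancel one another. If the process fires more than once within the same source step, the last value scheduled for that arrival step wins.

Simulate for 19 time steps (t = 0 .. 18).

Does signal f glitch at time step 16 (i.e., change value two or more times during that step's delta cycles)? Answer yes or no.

yes

t0.Δ0 e=0 j=1 a=1 g=0 f=1 c=1 b=0 m=0 d=0 k=0 clk=0
t0.Δ1 e=0 j=1 a=1 g=0 f=1 c=1 b=0 m=0 d=0 k=0 clk=1
t0.Δ2 e=0 j=1 a=1 g=0 f=1 c=1 b=0 m=0 d=0 k=1 clk=1
t0.Δ3 e=0 j=1 a=1 g=0 f=1 c=1 b=1 m=0 d=0 k=1 clk=1
t0.Δ4 e=0 j=1 a=1 g=0 f=0 c=1 b=1 m=0 d=0 k=1 clk=1
t1.Δ0 e=0 j=1 a=1 g=0 f=0 c=1 b=1 m=0 d=0 k=1 clk=1
t1.Δ1 e=0 j=1 a=1 g=0 f=0 c=1 b=1 m=0 d=0 k=1 clk=0
t2.Δ0 e=0 j=1 a=1 g=0 f=0 c=1 b=1 m=0 d=0 k=1 clk=0
t2.Δ1 e=0 j=1 a=1 g=0 f=0 c=1 b=1 m=1 d=0 k=1 clk=1
t2.Δ2 e=0 j=1 a=1 g=0 f=0 c=0 b=1 m=1 d=0 k=1 clk=1
t2.Δ3 e=0 j=1 a=1 g=0 f=1 c=0 b=1 m=1 d=0 k=1 clk=1
t3.Δ0 e=0 j=1 a=1 g=0 f=1 c=0 b=1 m=1 d=0 k=1 clk=1
t3.Δ1 e=0 j=1 a=1 g=0 f=1 c=0 b=1 m=1 d=0 k=1 clk=0
t4.Δ0 e=0 j=1 a=1 g=0 f=1 c=0 b=1 m=1 d=0 k=1 clk=0
t4.Δ1 e=0 j=1 a=1 g=0 f=1 c=0 b=1 m=0 d=0 k=1 clk=1
t4.Δ2 e=0 j=1 a=1 g=0 f=1 c=1 b=1 m=0 d=0 k=0 clk=1
t4.Δ3 e=0 j=1 a=1 g=0 f=0 c=1 b=0 m=0 d=0 k=0 clk=1
t4.Δ4 e=0 j=1 a=1 g=0 f=1 c=1 b=0 m=0 d=0 k=0 clk=1
t5.Δ0 e=0 j=1 a=1 g=0 f=1 c=1 b=0 m=0 d=0 k=0 clk=1
t5.Δ1 e=0 j=1 a=1 g=0 f=1 c=1 b=0 m=0 d=0 k=0 clk=0
t6.Δ0 e=0 j=1 a=1 g=0 f=1 c=1 b=0 m=0 d=0 k=0 clk=0
t6.Δ1 e=0 j=1 a=1 g=0 f=1 c=1 b=0 m=0 d=0 k=0 clk=1
t6.Δ2 e=0 j=1 a=1 g=0 f=1 c=1 b=0 m=0 d=0 k=1 clk=1
t6.Δ3 e=0 j=1 a=1 g=0 f=1 c=1 b=1 m=0 d=0 k=1 clk=1
t6.Δ4 e=0 j=1 a=1 g=0 f=0 c=1 b=1 m=0 d=0 k=1 clk=1
t7.Δ0 e=0 j=1 a=1 g=0 f=0 c=1 b=1 m=0 d=0 k=1 clk=1
t7.Δ1 e=0 j=1 a=1 g=0 f=0 c=1 b=1 m=0 d=0 k=1 clk=0
t8.Δ0 e=0 j=1 a=1 g=0 f=0 c=1 b=1 m=0 d=0 k=1 clk=0
t8.Δ1 e=0 j=1 a=1 g=0 f=0 c=1 b=1 m=1 d=0 k=1 clk=1
t8.Δ2 e=0 j=1 a=1 g=0 f=0 c=0 b=1 m=1 d=0 k=1 clk=1
t8.Δ3 e=0 j=1 a=1 g=0 f=1 c=0 b=1 m=1 d=0 k=1 clk=1
t9.Δ0 e=0 j=1 a=1 g=0 f=1 c=0 b=1 m=1 d=0 k=1 clk=1
t9.Δ1 e=0 j=1 a=1 g=0 f=1 c=0 b=1 m=1 d=0 k=1 clk=0
t10.Δ0 e=0 j=1 a=1 g=0 f=1 c=0 b=1 m=1 d=0 k=1 clk=0
t10.Δ1 e=0 j=1 a=1 g=0 f=1 c=0 b=1 m=0 d=0 k=1 clk=1
t10.Δ2 e=0 j=1 a=1 g=0 f=1 c=1 b=1 m=0 d=0 k=0 clk=1
t10.Δ3 e=0 j=1 a=1 g=0 f=0 c=1 b=0 m=0 d=0 k=0 clk=1
t10.Δ4 e=0 j=1 a=1 g=0 f=1 c=1 b=0 m=0 d=0 k=0 clk=1
t11.Δ0 e=0 j=1 a=1 g=0 f=1 c=1 b=0 m=0 d=0 k=0 clk=1
t11.Δ1 e=0 j=1 a=1 g=0 f=1 c=1 b=0 m=0 d=0 k=0 clk=0
t12.Δ0 e=0 j=1 a=1 g=0 f=1 c=1 b=0 m=0 d=0 k=0 clk=0
t12.Δ1 e=0 j=1 a=1 g=0 f=1 c=1 b=0 m=0 d=0 k=0 clk=1
t12.Δ2 e=0 j=1 a=1 g=0 f=1 c=1 b=0 m=0 d=0 k=1 clk=1
t12.Δ3 e=0 j=1 a=1 g=0 f=1 c=1 b=1 m=0 d=0 k=1 clk=1
t12.Δ4 e=0 j=1 a=1 g=0 f=0 c=1 b=1 m=0 d=0 k=1 clk=1
t13.Δ0 e=0 j=1 a=1 g=0 f=0 c=1 b=1 m=0 d=0 k=1 clk=1
t13.Δ1 e=0 j=1 a=1 g=0 f=0 c=1 b=1 m=0 d=0 k=1 clk=0
t14.Δ0 e=0 j=1 a=1 g=0 f=0 c=1 b=1 m=0 d=0 k=1 clk=0
t14.Δ1 e=0 j=1 a=1 g=0 f=0 c=1 b=1 m=1 d=0 k=1 clk=1
t14.Δ2 e=0 j=1 a=1 g=0 f=0 c=0 b=1 m=1 d=0 k=1 clk=1
t14.Δ3 e=0 j=1 a=1 g=0 f=1 c=0 b=1 m=1 d=0 k=1 clk=1
t15.Δ0 e=0 j=1 a=1 g=0 f=1 c=0 b=1 m=1 d=0 k=1 clk=1
t15.Δ1 e=0 j=1 a=1 g=0 f=1 c=0 b=1 m=1 d=0 k=1 clk=0
t16.Δ0 e=0 j=1 a=1 g=0 f=1 c=0 b=1 m=1 d=0 k=1 clk=0
t16.Δ1 e=0 j=1 a=1 g=0 f=1 c=0 b=1 m=0 d=0 k=1 clk=1
t16.Δ2 e=0 j=1 a=1 g=0 f=1 c=1 b=1 m=0 d=0 k=0 clk=1
t16.Δ3 e=0 j=1 a=1 g=0 f=0 c=1 b=0 m=0 d=0 k=0 clk=1
t16.Δ4 e=0 j=1 a=1 g=0 f=1 c=1 b=0 m=0 d=0 k=0 clk=1
t17.Δ0 e=0 j=1 a=1 g=0 f=1 c=1 b=0 m=0 d=0 k=0 clk=1
t17.Δ1 e=0 j=1 a=1 g=0 f=1 c=1 b=0 m=0 d=0 k=0 clk=0
t18.Δ0 e=0 j=1 a=1 g=0 f=1 c=1 b=0 m=0 d=0 k=0 clk=0
t18.Δ1 e=0 j=1 a=1 g=0 f=1 c=1 b=0 m=0 d=0 k=0 clk=1
t18.Δ2 e=0 j=1 a=1 g=0 f=1 c=1 b=0 m=0 d=0 k=1 clk=1
t18.Δ3 e=0 j=1 a=1 g=0 f=1 c=1 b=1 m=0 d=0 k=1 clk=1
t18.Δ4 e=0 j=1 a=1 g=0 f=0 c=1 b=1 m=0 d=0 k=1 clk=1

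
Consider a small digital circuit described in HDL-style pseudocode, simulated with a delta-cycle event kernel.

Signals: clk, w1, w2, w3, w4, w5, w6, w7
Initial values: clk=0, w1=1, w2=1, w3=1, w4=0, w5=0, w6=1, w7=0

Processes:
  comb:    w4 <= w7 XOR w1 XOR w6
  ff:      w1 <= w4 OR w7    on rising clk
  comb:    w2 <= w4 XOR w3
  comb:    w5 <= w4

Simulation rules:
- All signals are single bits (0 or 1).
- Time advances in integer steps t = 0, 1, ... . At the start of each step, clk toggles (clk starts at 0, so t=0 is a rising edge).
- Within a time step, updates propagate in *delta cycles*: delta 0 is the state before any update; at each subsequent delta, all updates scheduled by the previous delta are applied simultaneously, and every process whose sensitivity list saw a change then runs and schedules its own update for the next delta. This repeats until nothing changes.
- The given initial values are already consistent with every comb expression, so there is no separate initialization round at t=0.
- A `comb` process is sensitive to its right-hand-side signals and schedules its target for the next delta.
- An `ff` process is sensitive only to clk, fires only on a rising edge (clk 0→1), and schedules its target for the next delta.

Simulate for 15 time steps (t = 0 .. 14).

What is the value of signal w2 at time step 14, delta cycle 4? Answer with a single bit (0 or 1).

t=0 Δ0: w3=1 clk=0 w5=0 w6=1 w1=1 w7=0 w2=1 w4=0
  Δ1: clk:0→1
  Δ2: w1:1→0
  Δ3: w4:0→1
  Δ4: w5:0→1, w2:1→0
  (4Δ to stable)
t=1 Δ0: w3=1 clk=1 w5=1 w6=1 w1=0 w7=0 w2=0 w4=1
  Δ1: clk:1→0
  (1Δ to stable)
t=2 Δ0: w3=1 clk=0 w5=1 w6=1 w1=0 w7=0 w2=0 w4=1
  Δ1: clk:0→1
  Δ2: w1:0→1
  Δ3: w4:1→0
  Δ4: w5:1→0, w2:0→1
  (4Δ to stable)
t=3 Δ0: w3=1 clk=1 w5=0 w6=1 w1=1 w7=0 w2=1 w4=0
  Δ1: clk:1→0
  (1Δ to stable)
t=4 Δ0: w3=1 clk=0 w5=0 w6=1 w1=1 w7=0 w2=1 w4=0
  Δ1: clk:0→1
  Δ2: w1:1→0
  Δ3: w4:0→1
  Δ4: w5:0→1, w2:1→0
  (4Δ to stable)
t=5 Δ0: w3=1 clk=1 w5=1 w6=1 w1=0 w7=0 w2=0 w4=1
  Δ1: clk:1→0
  (1Δ to stable)
t=6 Δ0: w3=1 clk=0 w5=1 w6=1 w1=0 w7=0 w2=0 w4=1
  Δ1: clk:0→1
  Δ2: w1:0→1
  Δ3: w4:1→0
  Δ4: w5:1→0, w2:0→1
  (4Δ to stable)
t=7 Δ0: w3=1 clk=1 w5=0 w6=1 w1=1 w7=0 w2=1 w4=0
  Δ1: clk:1→0
  (1Δ to stable)
t=8 Δ0: w3=1 clk=0 w5=0 w6=1 w1=1 w7=0 w2=1 w4=0
  Δ1: clk:0→1
  Δ2: w1:1→0
  Δ3: w4:0→1
  Δ4: w5:0→1, w2:1→0
  (4Δ to stable)
t=9 Δ0: w3=1 clk=1 w5=1 w6=1 w1=0 w7=0 w2=0 w4=1
  Δ1: clk:1→0
  (1Δ to stable)
t=10 Δ0: w3=1 clk=0 w5=1 w6=1 w1=0 w7=0 w2=0 w4=1
  Δ1: clk:0→1
  Δ2: w1:0→1
  Δ3: w4:1→0
  Δ4: w5:1→0, w2:0→1
  (4Δ to stable)
t=11 Δ0: w3=1 clk=1 w5=0 w6=1 w1=1 w7=0 w2=1 w4=0
  Δ1: clk:1→0
  (1Δ to stable)
t=12 Δ0: w3=1 clk=0 w5=0 w6=1 w1=1 w7=0 w2=1 w4=0
  Δ1: clk:0→1
  Δ2: w1:1→0
  Δ3: w4:0→1
  Δ4: w5:0→1, w2:1→0
  (4Δ to stable)
t=13 Δ0: w3=1 clk=1 w5=1 w6=1 w1=0 w7=0 w2=0 w4=1
  Δ1: clk:1→0
  (1Δ to stable)
t=14 Δ0: w3=1 clk=0 w5=1 w6=1 w1=0 w7=0 w2=0 w4=1
  Δ1: clk:0→1
  Δ2: w1:0→1
  Δ3: w4:1→0
  Δ4: w5:1→0, w2:0→1
  (4Δ to stable)

1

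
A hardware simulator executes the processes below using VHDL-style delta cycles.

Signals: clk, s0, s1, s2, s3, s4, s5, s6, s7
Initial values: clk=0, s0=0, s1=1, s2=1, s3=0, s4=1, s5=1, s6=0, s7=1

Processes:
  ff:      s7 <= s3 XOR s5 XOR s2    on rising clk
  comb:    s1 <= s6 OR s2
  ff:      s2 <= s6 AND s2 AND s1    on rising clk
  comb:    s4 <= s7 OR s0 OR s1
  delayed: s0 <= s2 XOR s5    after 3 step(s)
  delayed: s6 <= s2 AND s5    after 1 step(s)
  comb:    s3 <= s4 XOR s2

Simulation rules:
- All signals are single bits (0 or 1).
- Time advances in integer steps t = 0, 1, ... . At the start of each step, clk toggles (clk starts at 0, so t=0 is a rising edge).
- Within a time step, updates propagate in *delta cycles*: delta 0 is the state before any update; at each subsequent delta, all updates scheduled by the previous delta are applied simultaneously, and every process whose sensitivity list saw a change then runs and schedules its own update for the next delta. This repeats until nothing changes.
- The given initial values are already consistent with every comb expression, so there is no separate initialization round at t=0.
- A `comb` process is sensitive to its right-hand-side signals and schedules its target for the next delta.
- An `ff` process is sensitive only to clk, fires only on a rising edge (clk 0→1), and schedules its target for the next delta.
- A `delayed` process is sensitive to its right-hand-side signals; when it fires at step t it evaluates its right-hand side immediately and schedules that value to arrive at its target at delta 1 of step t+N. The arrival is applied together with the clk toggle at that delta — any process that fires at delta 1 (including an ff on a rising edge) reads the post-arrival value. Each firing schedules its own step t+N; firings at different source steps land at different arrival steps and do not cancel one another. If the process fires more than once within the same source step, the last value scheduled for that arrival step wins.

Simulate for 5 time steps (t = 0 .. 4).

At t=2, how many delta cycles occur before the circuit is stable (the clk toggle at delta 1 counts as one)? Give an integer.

4

t=0 Δ0: s6=0 s4=1 s2=1 s7=1 s5=1 clk=0 s3=0 s0=0 s1=1
  Δ1: clk:0→1
  Δ2: s2:1→0, s7:1→0
  Δ3: s3:0→1, s1:1→0
  Δ4: s4:1→0
  Δ5: s3:1→0
  (5Δ to stable)
t=1 Δ0: s6=0 s4=0 s2=0 s7=0 s5=1 clk=1 s3=0 s0=0 s1=0
  Δ1: clk:1→0
  (1Δ to stable)
t=2 Δ0: s6=0 s4=0 s2=0 s7=0 s5=1 clk=0 s3=0 s0=0 s1=0
  Δ1: clk:0→1
  Δ2: s7:0→1
  Δ3: s4:0→1
  Δ4: s3:0→1
  (4Δ to stable)
t=3 Δ0: s6=0 s4=1 s2=0 s7=1 s5=1 clk=1 s3=1 s0=0 s1=0
  Δ1: clk:1→0, s0:0→1
  (1Δ to stable)
t=4 Δ0: s6=0 s4=1 s2=0 s7=1 s5=1 clk=0 s3=1 s0=1 s1=0
  Δ1: clk:0→1
  Δ2: s7:1→0
  (2Δ to stable)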